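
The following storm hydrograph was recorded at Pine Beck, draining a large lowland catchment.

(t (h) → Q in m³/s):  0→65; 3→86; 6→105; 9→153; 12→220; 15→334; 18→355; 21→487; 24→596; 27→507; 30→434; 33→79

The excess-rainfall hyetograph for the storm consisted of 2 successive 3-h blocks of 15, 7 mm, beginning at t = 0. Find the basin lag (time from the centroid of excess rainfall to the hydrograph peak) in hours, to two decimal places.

Centroid of excess rainfall: t_c = Σ P_i·t̄_i / ΣP_i = 2.4545 h (block centres at 1.5, 4.5 h).
Hydrograph peak occurs at t = 24 h, so basin lag t_L = 24 − 2.4545 = 21.55 h.

t_L ≈ 21.55 h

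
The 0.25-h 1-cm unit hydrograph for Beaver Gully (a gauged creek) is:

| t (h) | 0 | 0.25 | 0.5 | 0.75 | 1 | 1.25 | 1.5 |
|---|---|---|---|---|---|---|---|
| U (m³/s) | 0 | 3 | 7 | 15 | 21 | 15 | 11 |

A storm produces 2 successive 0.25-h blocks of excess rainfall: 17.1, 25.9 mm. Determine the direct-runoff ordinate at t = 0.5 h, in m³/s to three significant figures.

Q ≈ 19.7 m³/s

By discrete convolution, Q_j = Σ (P_i / 10 mm) · U_{j−i}.
At t = 0.5 h (j=2): Q = (17.1/10)·7 + (25.9/10)·3 = 19.7 m³/s.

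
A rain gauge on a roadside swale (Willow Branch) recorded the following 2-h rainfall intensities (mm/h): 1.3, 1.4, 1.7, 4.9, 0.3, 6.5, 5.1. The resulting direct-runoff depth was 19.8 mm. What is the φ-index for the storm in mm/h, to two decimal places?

Only the 3 blocks with intensity above φ contribute runoff: 4.9, 6.5, 5.1 mm/h.
Σ(I−φ)·Δt = d  ⇒  (4.9+6.5+5.1 − 3φ)·2 = 19.8
φ = (16.50 − 19.8/2) / 3 = 2.20 mm/h.

φ ≈ 2.20 mm/h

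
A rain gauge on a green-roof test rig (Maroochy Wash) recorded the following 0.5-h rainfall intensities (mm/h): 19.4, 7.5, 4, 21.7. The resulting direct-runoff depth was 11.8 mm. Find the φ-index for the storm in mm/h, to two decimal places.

φ ≈ 8.75 mm/h

Only the 2 blocks with intensity above φ contribute runoff: 19.4, 21.7 mm/h.
Σ(I−φ)·Δt = d  ⇒  (19.4+21.7 − 2φ)·0.5 = 11.8
φ = (41.10 − 11.8/0.5) / 2 = 8.75 mm/h.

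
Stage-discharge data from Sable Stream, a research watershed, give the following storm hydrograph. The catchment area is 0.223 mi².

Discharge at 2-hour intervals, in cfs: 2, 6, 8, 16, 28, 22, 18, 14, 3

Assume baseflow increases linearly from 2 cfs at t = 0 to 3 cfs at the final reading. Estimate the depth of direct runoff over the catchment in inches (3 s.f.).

d ≈ 1.31 in

Direct runoff: 0.00, 3.88, 5.75, 13.62, 25.50, 19.38, 15.25, 11.12, 0.00 cfs; ΣQ_DR = 94.50 cfs.
V = ΣQ_DR · Δt = 94.50 × 7200 s = 6.804 × 10^5 ft³.
Over A = 0.223 mi², depth = V / A = 1.31 in.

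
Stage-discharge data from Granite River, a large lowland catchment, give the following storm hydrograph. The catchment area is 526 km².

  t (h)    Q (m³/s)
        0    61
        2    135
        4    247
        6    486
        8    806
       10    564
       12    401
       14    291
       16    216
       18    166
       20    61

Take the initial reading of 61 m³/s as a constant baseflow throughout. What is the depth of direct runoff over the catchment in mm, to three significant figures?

d ≈ 37.8 mm

Direct runoff: 0.0, 74.0, 186.0, 425.0, 745.0, 503.0, 340.0, 230.0, 155.0, 105.0, 0.0 m³/s; ΣQ_DR = 2763 m³/s.
V = ΣQ_DR · Δt = 2763 × 7200 s = 1.989 × 10^7 m³.
Over A = 526 km², depth = V / A = 37.8 mm.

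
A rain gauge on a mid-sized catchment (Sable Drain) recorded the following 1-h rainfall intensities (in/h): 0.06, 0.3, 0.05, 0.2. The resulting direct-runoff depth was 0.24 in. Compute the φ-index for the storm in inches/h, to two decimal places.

φ ≈ 0.13 in/h

Only the 2 blocks with intensity above φ contribute runoff: 0.3, 0.2 in/h.
Σ(I−φ)·Δt = d  ⇒  (0.3+0.2 − 2φ)·1 = 0.24
φ = (0.5000 − 0.24/1) / 2 = 0.13 in/h.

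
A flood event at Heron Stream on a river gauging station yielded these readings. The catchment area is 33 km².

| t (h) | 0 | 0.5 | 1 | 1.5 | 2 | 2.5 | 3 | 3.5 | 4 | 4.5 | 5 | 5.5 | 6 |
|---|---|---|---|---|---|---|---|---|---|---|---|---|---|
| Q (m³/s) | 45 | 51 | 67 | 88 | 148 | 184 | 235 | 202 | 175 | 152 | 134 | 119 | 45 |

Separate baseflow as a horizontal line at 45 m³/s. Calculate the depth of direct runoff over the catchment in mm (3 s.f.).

Direct runoff: 0.0, 6.0, 22.0, 43.0, 103.0, 139.0, 190.0, 157.0, 130.0, 107.0, 89.0, 74.0, 0.0 m³/s; ΣQ_DR = 1060 m³/s.
V = ΣQ_DR · Δt = 1060 × 1800 s = 1.908 × 10^6 m³.
Over A = 33 km², depth = V / A = 57.8 mm.

d ≈ 57.8 mm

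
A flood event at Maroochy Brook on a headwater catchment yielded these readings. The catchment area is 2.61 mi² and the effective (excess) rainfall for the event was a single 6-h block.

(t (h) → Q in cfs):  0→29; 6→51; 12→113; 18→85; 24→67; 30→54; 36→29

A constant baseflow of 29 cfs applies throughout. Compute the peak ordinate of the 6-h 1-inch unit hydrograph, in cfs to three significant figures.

Direct runoff: 0.0, 22.0, 84.0, 56.0, 38.0, 25.0, 0.0 cfs; ΣQ_DR = 225.0 cfs, peak = 84.0 cfs.
Runoff depth d = ΣQ_DR·Δt / A = 225.0 × 21600 / (2.61 mi²) = 0.8015 in.
The 1-inch UH is the DRH scaled by (1 in)/d, so U_p = 84.0 × 1/0.8015 = 105 cfs.

U_p ≈ 105 cfs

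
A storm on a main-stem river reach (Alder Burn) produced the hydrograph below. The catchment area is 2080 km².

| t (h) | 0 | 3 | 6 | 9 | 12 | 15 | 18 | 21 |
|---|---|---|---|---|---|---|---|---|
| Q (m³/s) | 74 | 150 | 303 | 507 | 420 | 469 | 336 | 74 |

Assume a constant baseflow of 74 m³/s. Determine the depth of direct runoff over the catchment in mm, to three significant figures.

d ≈ 9.04 mm

Direct runoff: 0.0, 76.0, 229.0, 433.0, 346.0, 395.0, 262.0, 0.0 m³/s; ΣQ_DR = 1741 m³/s.
V = ΣQ_DR · Δt = 1741 × 10800 s = 1.880 × 10^7 m³.
Over A = 2080 km², depth = V / A = 9.04 mm.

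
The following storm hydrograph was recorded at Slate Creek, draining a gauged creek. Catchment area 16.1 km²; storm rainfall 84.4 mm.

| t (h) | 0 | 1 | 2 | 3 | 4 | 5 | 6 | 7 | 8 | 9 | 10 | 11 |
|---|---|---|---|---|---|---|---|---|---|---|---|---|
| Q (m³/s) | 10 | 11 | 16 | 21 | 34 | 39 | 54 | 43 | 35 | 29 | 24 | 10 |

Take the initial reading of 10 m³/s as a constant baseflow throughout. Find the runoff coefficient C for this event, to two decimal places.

ΣQ_DR = 206.0 m³/s; V = ΣQ_DR·Δt = 7.416 × 10^5 m³.
Runoff depth d = V / A = 46.06 mm.
C = d / P = 46.06 / 84.4 = 0.55.

C ≈ 0.55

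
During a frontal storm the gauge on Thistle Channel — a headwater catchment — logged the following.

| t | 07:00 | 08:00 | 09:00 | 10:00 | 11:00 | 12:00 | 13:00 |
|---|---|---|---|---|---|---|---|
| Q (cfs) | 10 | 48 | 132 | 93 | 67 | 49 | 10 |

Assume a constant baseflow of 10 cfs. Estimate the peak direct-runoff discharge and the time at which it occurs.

Subtracting baseflow gives direct-runoff ordinates: 0.0, 38.0, 122.0, 83.0, 57.0, 39.0, 0.0 cfs.
The maximum is 122.0 cfs, occurring at the reading for t = 09:00.

Q_p = 122.0 cfs at t = 09:00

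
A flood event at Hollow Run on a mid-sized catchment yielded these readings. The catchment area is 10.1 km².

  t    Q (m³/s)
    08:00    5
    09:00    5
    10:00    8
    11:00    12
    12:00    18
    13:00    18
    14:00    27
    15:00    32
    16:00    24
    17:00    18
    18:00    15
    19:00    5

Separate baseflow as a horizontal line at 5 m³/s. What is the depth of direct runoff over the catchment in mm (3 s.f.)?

Direct runoff: 0.0, 0.0, 3.0, 7.0, 13.0, 13.0, 22.0, 27.0, 19.0, 13.0, 10.0, 0.0 m³/s; ΣQ_DR = 127.0 m³/s.
V = ΣQ_DR · Δt = 127.0 × 3600 s = 4.572 × 10^5 m³.
Over A = 10.1 km², depth = V / A = 45.3 mm.

d ≈ 45.3 mm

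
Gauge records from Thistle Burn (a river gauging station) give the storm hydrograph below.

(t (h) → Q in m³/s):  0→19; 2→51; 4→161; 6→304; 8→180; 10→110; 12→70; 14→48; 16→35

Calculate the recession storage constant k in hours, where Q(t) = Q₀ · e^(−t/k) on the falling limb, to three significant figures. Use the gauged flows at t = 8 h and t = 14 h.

On the falling limb, Q drops from 180 to 48 m³/s between t = 8 h and t = 14 h (Δt = 6 h).
k = −Δt / ln(Q₂/Q₁) = −6 / ln(48/180) = 4.54 h.

k ≈ 4.54 h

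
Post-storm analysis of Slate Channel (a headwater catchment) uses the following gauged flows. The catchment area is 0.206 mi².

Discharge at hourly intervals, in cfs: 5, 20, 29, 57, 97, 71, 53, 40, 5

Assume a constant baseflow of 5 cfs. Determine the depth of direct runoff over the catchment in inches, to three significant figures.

Direct runoff: 0.0, 15.0, 24.0, 52.0, 92.0, 66.0, 48.0, 35.0, 0.0 cfs; ΣQ_DR = 332.0 cfs.
V = ΣQ_DR · Δt = 332.0 × 3600 s = 1.195 × 10^6 ft³.
Over A = 0.206 mi², depth = V / A = 2.50 in.

d ≈ 2.50 in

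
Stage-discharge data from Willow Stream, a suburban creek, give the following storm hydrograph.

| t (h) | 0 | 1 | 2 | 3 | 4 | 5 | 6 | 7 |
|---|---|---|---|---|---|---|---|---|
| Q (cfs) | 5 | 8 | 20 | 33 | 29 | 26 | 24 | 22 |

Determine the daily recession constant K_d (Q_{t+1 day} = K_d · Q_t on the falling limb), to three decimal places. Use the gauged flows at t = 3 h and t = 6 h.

K_d ≈ 0.078

Between t = 3 h and t = 6 h the flow falls from 33 to 24 cfs over 3×1 h = 3 h.
Per-interval ratio K = (24/33)^(1/3) = 0.8993; K_d = K^(24/1) = 0.078.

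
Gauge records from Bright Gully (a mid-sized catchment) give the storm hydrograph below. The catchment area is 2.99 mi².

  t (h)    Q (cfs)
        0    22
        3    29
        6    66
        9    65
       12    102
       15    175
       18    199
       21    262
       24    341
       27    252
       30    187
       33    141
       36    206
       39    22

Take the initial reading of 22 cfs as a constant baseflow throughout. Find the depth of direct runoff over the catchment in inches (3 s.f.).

d ≈ 2.74 in

Direct runoff: 0.0, 7.0, 44.0, 43.0, 80.0, 153.0, 177.0, 240.0, 319.0, 230.0, 165.0, 119.0, 184.0, 0.0 cfs; ΣQ_DR = 1761 cfs.
V = ΣQ_DR · Δt = 1761 × 10800 s = 1.902 × 10^7 ft³.
Over A = 2.99 mi², depth = V / A = 2.74 in.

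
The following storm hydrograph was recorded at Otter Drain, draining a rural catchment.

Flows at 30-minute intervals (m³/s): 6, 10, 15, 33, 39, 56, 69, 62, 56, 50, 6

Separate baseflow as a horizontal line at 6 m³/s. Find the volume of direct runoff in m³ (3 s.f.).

V ≈ 6.05 × 10^5 m³

Direct-runoff ordinates (Q − Q_b): 0.0, 4.0, 9.0, 27.0, 33.0, 50.0, 63.0, 56.0, 50.0, 44.0, 0.0 m³/s.
ΣQ_DR = 336.0 m³/s.
With Δt = 0.5 h = 1800 s, V = ΣQ_DR · Δt = 336.0 × 1800 = 6.05 × 10^5 m³.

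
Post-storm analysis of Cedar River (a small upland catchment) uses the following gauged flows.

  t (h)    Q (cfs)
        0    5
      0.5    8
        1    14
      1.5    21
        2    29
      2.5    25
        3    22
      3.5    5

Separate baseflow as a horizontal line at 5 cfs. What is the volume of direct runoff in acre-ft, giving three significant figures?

V ≈ 3.68 acre-ft

Direct-runoff ordinates (Q − Q_b): 0.0, 3.0, 9.0, 16.0, 24.0, 20.0, 17.0, 0.0 cfs.
ΣQ_DR = 89.00 cfs.
With Δt = 0.5 h = 1800 s, V = ΣQ_DR · Δt = 89.00 × 1800 = 1.60 × 10^5 ft³ = 3.68 acre-ft.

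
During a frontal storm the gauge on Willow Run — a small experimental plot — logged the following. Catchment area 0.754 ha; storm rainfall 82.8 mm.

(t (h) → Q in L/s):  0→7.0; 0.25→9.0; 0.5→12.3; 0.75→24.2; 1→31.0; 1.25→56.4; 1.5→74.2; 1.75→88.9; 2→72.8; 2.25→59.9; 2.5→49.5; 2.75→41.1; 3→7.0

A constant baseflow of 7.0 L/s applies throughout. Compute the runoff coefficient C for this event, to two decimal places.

ΣQ_DR = 442.3 L/s; V = ΣQ_DR·Δt = 3.981 × 10^5 L.
Runoff depth d = V / A = 52.79 mm.
C = d / P = 52.79 / 82.8 = 0.64.

C ≈ 0.64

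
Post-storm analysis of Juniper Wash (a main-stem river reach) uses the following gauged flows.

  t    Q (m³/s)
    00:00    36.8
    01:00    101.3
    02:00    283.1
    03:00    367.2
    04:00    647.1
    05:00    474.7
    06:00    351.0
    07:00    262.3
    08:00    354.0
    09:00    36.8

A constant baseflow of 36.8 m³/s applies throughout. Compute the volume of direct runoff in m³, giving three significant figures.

V ≈ 9.17 × 10^6 m³

Direct-runoff ordinates (Q − Q_b): 0.0, 64.5, 246.3, 330.4, 610.3, 437.9, 314.2, 225.5, 317.2, 0.0 m³/s.
ΣQ_DR = 2546 m³/s.
With Δt = 1 h = 3600 s, V = ΣQ_DR · Δt = 2546 × 3600 = 9.17 × 10^6 m³.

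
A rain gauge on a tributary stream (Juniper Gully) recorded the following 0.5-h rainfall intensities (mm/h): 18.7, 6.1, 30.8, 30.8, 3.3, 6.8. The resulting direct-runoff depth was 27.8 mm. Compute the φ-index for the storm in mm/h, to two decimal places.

φ ≈ 8.23 mm/h

Only the 3 blocks with intensity above φ contribute runoff: 18.7, 30.8, 30.8 mm/h.
Σ(I−φ)·Δt = d  ⇒  (18.7+30.8+30.8 − 3φ)·0.5 = 27.8
φ = (80.30 − 27.8/0.5) / 3 = 8.23 mm/h.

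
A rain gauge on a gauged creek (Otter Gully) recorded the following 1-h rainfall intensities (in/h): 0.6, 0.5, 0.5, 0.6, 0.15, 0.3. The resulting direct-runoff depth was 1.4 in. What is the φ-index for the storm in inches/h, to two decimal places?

Only the 5 blocks with intensity above φ contribute runoff: 0.6, 0.5, 0.5, 0.6, 0.3 in/h.
Σ(I−φ)·Δt = d  ⇒  (0.6+0.5+0.5+0.6+0.3 − 5φ)·1 = 1.4
φ = (2.500 − 1.4/1) / 5 = 0.22 in/h.

φ ≈ 0.22 in/h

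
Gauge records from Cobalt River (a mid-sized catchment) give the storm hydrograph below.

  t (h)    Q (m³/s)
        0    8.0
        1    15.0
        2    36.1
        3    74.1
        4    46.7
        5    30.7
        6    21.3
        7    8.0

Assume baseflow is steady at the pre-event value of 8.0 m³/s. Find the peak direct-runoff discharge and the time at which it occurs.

Subtracting baseflow gives direct-runoff ordinates: 0.0, 7.0, 28.1, 66.1, 38.7, 22.7, 13.3, 0.0 m³/s.
The maximum is 66.1 m³/s, occurring at the reading for t = 3 h.

Q_p = 66.1 m³/s at t = 3 h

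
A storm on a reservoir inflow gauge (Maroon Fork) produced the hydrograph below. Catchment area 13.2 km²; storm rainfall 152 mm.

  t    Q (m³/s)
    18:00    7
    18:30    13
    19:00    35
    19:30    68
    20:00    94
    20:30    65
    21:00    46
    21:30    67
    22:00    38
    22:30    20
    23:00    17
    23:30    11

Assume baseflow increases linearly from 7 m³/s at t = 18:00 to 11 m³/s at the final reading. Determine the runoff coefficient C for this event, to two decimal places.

C ≈ 0.33

ΣQ_DR = 373.0 m³/s; V = ΣQ_DR·Δt = 6.714 × 10^5 m³.
Runoff depth d = V / A = 50.86 mm.
C = d / P = 50.86 / 152 = 0.33.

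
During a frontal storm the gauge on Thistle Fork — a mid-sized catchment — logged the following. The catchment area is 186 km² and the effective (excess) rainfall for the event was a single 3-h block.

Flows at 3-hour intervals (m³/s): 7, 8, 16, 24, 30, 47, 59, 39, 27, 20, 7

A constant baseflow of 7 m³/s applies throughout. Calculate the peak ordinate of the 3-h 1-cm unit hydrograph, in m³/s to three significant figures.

Direct runoff: 0.0, 1.0, 9.0, 17.0, 23.0, 40.0, 52.0, 32.0, 20.0, 13.0, 0.0 m³/s; ΣQ_DR = 207.0 m³/s, peak = 52.0 m³/s.
Runoff depth d = ΣQ_DR·Δt / A = 207.0 × 10800 / (186 km²) = 12.02 mm.
The 1-cm UH is the DRH scaled by (10 mm)/d, so U_p = 52.0 × 10/12.02 = 43.3 m³/s.

U_p ≈ 43.3 m³/s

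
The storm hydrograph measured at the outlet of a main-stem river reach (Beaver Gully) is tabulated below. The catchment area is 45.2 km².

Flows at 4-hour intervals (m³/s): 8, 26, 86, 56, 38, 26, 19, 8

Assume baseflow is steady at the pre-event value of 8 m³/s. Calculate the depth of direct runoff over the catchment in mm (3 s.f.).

d ≈ 64.7 mm

Direct runoff: 0.0, 18.0, 78.0, 48.0, 30.0, 18.0, 11.0, 0.0 m³/s; ΣQ_DR = 203.0 m³/s.
V = ΣQ_DR · Δt = 203.0 × 14400 s = 2.923 × 10^6 m³.
Over A = 45.2 km², depth = V / A = 64.7 mm.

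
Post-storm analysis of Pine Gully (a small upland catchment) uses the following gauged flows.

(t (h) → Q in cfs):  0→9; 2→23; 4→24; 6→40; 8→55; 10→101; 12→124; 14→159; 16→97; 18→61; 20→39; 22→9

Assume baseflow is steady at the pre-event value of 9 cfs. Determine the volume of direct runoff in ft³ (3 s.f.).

Direct-runoff ordinates (Q − Q_b): 0.0, 14.0, 15.0, 31.0, 46.0, 92.0, 115.0, 150.0, 88.0, 52.0, 30.0, 0.0 cfs.
ΣQ_DR = 633.0 cfs.
With Δt = 2 h = 7200 s, V = ΣQ_DR · Δt = 633.0 × 7200 = 4.56 × 10^6 ft³.

V ≈ 4.56 × 10^6 ft³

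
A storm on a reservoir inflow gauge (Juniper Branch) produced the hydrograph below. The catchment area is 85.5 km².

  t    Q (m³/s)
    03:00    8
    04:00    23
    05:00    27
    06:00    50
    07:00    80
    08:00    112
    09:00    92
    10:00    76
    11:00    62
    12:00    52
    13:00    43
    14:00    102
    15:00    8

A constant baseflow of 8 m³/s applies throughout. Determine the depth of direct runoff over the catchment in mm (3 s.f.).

Direct runoff: 0.0, 15.0, 19.0, 42.0, 72.0, 104.0, 84.0, 68.0, 54.0, 44.0, 35.0, 94.0, 0.0 m³/s; ΣQ_DR = 631.0 m³/s.
V = ΣQ_DR · Δt = 631.0 × 3600 s = 2.272 × 10^6 m³.
Over A = 85.5 km², depth = V / A = 26.6 mm.

d ≈ 26.6 mm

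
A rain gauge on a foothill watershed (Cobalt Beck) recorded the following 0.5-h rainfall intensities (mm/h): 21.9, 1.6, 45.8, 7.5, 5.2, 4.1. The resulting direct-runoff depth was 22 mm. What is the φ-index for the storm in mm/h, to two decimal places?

Only the 2 blocks with intensity above φ contribute runoff: 21.9, 45.8 mm/h.
Σ(I−φ)·Δt = d  ⇒  (21.9+45.8 − 2φ)·0.5 = 22
φ = (67.70 − 22/0.5) / 2 = 11.85 mm/h.

φ ≈ 11.85 mm/h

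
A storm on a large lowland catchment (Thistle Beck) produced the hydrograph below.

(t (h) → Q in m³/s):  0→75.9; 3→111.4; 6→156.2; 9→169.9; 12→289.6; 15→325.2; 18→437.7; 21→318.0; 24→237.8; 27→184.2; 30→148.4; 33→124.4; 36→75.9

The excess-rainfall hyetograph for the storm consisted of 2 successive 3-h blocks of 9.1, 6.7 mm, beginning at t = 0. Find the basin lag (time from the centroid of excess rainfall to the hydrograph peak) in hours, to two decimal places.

Centroid of excess rainfall: t_c = Σ P_i·t̄_i / ΣP_i = 2.7722 h (block centres at 1.5, 4.5 h).
Hydrograph peak occurs at t = 18 h, so basin lag t_L = 18 − 2.7722 = 15.23 h.

t_L ≈ 15.23 h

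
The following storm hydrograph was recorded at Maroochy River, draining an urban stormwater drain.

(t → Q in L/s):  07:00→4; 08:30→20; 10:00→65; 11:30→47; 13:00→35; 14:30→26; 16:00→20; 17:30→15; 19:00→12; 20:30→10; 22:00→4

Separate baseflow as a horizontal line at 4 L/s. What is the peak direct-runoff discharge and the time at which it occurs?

Q_p = 61.0 L/s at t = 10:00

Subtracting baseflow gives direct-runoff ordinates: 0.0, 16.0, 61.0, 43.0, 31.0, 22.0, 16.0, 11.0, 8.0, 6.0, 0.0 L/s.
The maximum is 61.0 L/s, occurring at the reading for t = 10:00.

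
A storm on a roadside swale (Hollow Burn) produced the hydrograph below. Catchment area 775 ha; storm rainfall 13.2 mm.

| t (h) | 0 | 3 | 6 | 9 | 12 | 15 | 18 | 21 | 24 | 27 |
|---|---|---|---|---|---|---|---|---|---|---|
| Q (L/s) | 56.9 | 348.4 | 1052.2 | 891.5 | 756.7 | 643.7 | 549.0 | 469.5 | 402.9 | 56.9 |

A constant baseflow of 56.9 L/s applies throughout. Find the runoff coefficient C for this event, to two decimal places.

ΣQ_DR = 4659 L/s; V = ΣQ_DR·Δt = 5.031 × 10^7 L.
Runoff depth d = V / A = 6.492 mm.
C = d / P = 6.492 / 13.2 = 0.49.

C ≈ 0.49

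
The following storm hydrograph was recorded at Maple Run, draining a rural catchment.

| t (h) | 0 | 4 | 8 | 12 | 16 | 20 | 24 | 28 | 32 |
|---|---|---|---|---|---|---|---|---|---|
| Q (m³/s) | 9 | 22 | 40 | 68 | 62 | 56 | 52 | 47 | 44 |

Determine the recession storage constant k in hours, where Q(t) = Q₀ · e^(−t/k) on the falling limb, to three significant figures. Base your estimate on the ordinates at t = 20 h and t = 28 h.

k ≈ 45.7 h

On the falling limb, Q drops from 56 to 47 m³/s between t = 20 h and t = 28 h (Δt = 8 h).
k = −Δt / ln(Q₂/Q₁) = −8 / ln(47/56) = 45.7 h.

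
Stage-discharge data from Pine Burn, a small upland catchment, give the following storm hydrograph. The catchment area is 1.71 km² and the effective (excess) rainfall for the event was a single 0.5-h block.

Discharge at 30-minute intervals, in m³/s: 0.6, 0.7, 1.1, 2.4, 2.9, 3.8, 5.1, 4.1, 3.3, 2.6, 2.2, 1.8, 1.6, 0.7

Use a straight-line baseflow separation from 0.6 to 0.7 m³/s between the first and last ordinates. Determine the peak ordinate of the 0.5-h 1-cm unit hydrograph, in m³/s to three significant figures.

U_p ≈ 1.78 m³/s

Direct runoff: 0.00, 0.09, 0.48, 1.78, 2.27, 3.16, 4.45, 3.45, 2.64, 1.93, 1.52, 1.12, 0.91, 0.00 m³/s; ΣQ_DR = 23.80 m³/s, peak = 4.45 m³/s.
Runoff depth d = ΣQ_DR·Δt / A = 23.80 × 1800 / (1.71 km²) = 25.05 mm.
The 1-cm UH is the DRH scaled by (10 mm)/d, so U_p = 4.45 × 10/25.05 = 1.78 m³/s.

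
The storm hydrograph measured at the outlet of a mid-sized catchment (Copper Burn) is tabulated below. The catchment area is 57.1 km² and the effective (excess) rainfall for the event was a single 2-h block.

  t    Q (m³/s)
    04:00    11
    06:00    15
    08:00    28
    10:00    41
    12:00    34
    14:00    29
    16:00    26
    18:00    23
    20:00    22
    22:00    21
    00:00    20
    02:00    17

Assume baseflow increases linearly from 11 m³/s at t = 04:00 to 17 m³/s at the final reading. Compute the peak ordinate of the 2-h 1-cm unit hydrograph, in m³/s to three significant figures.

Direct runoff: 0.00, 3.45, 15.91, 28.36, 20.82, 15.27, 11.73, 8.18, 6.64, 5.09, 3.55, 0.00 m³/s; ΣQ_DR = 119.0 m³/s, peak = 28.36 m³/s.
Runoff depth d = ΣQ_DR·Δt / A = 119.0 × 7200 / (57.1 km²) = 15.01 mm.
The 1-cm UH is the DRH scaled by (10 mm)/d, so U_p = 28.36 × 10/15.01 = 18.9 m³/s.

U_p ≈ 18.9 m³/s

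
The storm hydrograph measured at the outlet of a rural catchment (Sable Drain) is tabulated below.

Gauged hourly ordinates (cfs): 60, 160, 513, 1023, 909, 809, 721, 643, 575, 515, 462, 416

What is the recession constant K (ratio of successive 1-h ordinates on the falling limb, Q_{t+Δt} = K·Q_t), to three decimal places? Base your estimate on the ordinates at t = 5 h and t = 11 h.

Using the recession-limb readings at t = 5 h and t = 11 h: Q falls from 809 to 416 cfs over 6 intervals.
K = (Q₂/Q₁)^(1/6) = (416/809)^(1/6) = 0.895.

K ≈ 0.895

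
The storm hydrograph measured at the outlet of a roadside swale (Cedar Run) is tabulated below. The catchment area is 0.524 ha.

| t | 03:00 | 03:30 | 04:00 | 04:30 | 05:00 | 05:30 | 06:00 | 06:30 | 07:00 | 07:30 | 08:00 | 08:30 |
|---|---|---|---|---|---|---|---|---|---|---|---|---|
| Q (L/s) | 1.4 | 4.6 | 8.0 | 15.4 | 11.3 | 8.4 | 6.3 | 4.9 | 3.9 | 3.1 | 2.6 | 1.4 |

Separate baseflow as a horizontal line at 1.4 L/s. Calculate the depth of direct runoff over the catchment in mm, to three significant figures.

d ≈ 18.7 mm

Direct runoff: 0.0, 3.2, 6.6, 14.0, 9.9, 7.0, 4.9, 3.5, 2.5, 1.7, 1.2, 0.0 L/s; ΣQ_DR = 54.50 L/s.
V = ΣQ_DR · Δt = 54.50 × 1800 s = 98100 L.
Over A = 0.524 ha, depth = V / A = 18.7 mm.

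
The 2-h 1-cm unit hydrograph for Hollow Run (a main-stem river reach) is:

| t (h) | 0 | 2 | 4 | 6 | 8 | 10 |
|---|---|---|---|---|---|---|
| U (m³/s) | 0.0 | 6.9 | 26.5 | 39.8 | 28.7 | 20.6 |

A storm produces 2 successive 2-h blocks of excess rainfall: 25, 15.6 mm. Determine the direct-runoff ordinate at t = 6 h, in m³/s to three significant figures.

By discrete convolution, Q_j = Σ (P_i / 10 mm) · U_{j−i}.
At t = 6 h (j=3): Q = (25/10)·39.8 + (15.6/10)·26.5 = 141 m³/s.

Q ≈ 141 m³/s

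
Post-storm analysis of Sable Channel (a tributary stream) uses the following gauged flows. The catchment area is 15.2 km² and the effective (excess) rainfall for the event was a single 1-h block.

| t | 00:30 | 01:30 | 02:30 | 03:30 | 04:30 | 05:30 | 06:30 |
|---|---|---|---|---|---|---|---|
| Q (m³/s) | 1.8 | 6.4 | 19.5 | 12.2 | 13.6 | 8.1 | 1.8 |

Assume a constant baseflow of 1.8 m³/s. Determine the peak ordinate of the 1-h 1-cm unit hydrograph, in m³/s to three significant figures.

Direct runoff: 0.0, 4.6, 17.7, 10.4, 11.8, 6.3, 0.0 m³/s; ΣQ_DR = 50.80 m³/s, peak = 17.7 m³/s.
Runoff depth d = ΣQ_DR·Δt / A = 50.80 × 3600 / (15.2 km²) = 12.03 mm.
The 1-cm UH is the DRH scaled by (10 mm)/d, so U_p = 17.7 × 10/12.03 = 14.7 m³/s.

U_p ≈ 14.7 m³/s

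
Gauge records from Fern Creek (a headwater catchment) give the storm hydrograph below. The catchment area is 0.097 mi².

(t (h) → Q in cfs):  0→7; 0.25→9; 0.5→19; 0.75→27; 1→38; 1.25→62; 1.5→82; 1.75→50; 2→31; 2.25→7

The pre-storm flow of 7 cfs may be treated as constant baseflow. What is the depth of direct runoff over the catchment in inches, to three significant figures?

Direct runoff: 0.0, 2.0, 12.0, 20.0, 31.0, 55.0, 75.0, 43.0, 24.0, 0.0 cfs; ΣQ_DR = 262.0 cfs.
V = ΣQ_DR · Δt = 262.0 × 900 s = 2.358 × 10^5 ft³.
Over A = 0.097 mi², depth = V / A = 1.05 in.

d ≈ 1.05 in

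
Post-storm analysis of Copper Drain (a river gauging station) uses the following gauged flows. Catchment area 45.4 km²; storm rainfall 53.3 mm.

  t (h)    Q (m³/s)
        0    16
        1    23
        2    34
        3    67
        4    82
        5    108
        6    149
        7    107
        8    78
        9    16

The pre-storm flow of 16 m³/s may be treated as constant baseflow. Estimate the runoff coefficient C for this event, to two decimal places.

ΣQ_DR = 520.0 m³/s; V = ΣQ_DR·Δt = 1.872 × 10^6 m³.
Runoff depth d = V / A = 41.23 mm.
C = d / P = 41.23 / 53.3 = 0.77.

C ≈ 0.77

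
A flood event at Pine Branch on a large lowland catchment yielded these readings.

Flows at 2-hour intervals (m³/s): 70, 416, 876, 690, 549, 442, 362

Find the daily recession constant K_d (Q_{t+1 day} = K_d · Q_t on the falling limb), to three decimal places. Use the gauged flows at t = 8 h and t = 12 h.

K_d ≈ 0.082

Between t = 8 h and t = 12 h the flow falls from 549 to 362 m³/s over 2×2 h = 4 h.
Per-interval ratio K = (362/549)^(1/2) = 0.8120; K_d = K^(24/2) = 0.082.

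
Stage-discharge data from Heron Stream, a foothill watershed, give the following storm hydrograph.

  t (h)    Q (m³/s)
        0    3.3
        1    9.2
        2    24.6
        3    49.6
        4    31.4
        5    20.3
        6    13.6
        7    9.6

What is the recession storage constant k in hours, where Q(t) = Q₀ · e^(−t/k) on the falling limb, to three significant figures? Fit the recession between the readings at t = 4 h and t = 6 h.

k ≈ 2.39 h

On the falling limb, Q drops from 31.4 to 13.6 m³/s between t = 4 h and t = 6 h (Δt = 2 h).
k = −Δt / ln(Q₂/Q₁) = −2 / ln(13.6/31.4) = 2.39 h.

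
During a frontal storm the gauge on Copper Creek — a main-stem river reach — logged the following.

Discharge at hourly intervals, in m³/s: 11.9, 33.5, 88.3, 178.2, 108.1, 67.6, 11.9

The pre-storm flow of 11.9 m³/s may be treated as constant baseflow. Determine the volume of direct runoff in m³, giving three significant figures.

V ≈ 1.50 × 10^6 m³

Direct-runoff ordinates (Q − Q_b): 0.0, 21.6, 76.4, 166.3, 96.2, 55.7, 0.0 m³/s.
ΣQ_DR = 416.2 m³/s.
With Δt = 1 h = 3600 s, V = ΣQ_DR · Δt = 416.2 × 3600 = 1.50 × 10^6 m³.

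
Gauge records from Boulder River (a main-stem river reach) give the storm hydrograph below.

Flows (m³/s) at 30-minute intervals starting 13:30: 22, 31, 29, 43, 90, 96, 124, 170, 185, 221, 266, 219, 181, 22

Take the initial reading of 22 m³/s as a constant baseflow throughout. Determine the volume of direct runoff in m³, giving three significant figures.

Direct-runoff ordinates (Q − Q_b): 0.0, 9.0, 7.0, 21.0, 68.0, 74.0, 102.0, 148.0, 163.0, 199.0, 244.0, 197.0, 159.0, 0.0 m³/s.
ΣQ_DR = 1391 m³/s.
With Δt = 0.5 h = 1800 s, V = ΣQ_DR · Δt = 1391 × 1800 = 2.50 × 10^6 m³.

V ≈ 2.50 × 10^6 m³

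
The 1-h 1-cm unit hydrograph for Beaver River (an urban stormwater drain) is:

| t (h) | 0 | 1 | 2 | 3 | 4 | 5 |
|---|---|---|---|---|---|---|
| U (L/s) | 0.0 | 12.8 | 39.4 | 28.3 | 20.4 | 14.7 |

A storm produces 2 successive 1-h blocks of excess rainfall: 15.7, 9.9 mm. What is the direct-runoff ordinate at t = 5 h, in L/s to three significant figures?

Q ≈ 43.3 L/s

By discrete convolution, Q_j = Σ (P_i / 10 mm) · U_{j−i}.
At t = 5 h (j=5): Q = (15.7/10)·14.7 + (9.9/10)·20.4 = 43.3 L/s.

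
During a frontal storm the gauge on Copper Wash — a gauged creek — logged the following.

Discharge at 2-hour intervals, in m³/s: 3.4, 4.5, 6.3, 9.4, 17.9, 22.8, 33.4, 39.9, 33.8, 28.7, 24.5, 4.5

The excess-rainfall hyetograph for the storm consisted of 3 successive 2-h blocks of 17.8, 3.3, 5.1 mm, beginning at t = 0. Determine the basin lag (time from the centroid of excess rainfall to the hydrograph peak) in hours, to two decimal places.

Centroid of excess rainfall: t_c = Σ P_i·t̄_i / ΣP_i = 2.0305 h (block centres at 1, 3, 5 h).
Hydrograph peak occurs at t = 14 h, so basin lag t_L = 14 − 2.0305 = 11.97 h.

t_L ≈ 11.97 h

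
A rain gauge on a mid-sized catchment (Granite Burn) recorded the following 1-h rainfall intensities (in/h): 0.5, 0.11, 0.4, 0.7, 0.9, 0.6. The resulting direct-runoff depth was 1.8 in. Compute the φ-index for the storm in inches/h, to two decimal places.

φ ≈ 0.26 in/h

Only the 5 blocks with intensity above φ contribute runoff: 0.5, 0.4, 0.7, 0.9, 0.6 in/h.
Σ(I−φ)·Δt = d  ⇒  (0.5+0.4+0.7+0.9+0.6 − 5φ)·1 = 1.8
φ = (3.100 − 1.8/1) / 5 = 0.26 in/h.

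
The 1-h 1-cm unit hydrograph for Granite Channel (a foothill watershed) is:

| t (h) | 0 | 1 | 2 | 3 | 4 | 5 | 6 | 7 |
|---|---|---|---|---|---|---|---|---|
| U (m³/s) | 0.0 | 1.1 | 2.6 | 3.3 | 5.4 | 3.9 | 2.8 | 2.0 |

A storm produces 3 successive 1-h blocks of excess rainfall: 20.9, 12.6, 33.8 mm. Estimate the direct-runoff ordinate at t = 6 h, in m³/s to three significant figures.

Q ≈ 29.0 m³/s

By discrete convolution, Q_j = Σ (P_i / 10 mm) · U_{j−i}.
At t = 6 h (j=6): Q = (20.9/10)·2.8 + (12.6/10)·3.9 + (33.8/10)·5.4 = 29.0 m³/s.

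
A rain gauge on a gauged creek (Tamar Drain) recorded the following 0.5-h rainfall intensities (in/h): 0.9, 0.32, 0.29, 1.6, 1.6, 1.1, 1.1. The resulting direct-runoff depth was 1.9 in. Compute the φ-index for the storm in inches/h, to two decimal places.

φ ≈ 0.50 in/h

Only the 5 blocks with intensity above φ contribute runoff: 0.9, 1.6, 1.6, 1.1, 1.1 in/h.
Σ(I−φ)·Δt = d  ⇒  (0.9+1.6+1.6+1.1+1.1 − 5φ)·0.5 = 1.9
φ = (6.300 − 1.9/0.5) / 5 = 0.50 in/h.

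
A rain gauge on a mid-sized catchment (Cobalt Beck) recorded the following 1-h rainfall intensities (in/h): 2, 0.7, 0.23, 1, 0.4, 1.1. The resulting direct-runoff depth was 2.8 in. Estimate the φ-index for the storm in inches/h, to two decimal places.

φ ≈ 0.50 in/h

Only the 4 blocks with intensity above φ contribute runoff: 2, 0.7, 1, 1.1 in/h.
Σ(I−φ)·Δt = d  ⇒  (2+0.7+1+1.1 − 4φ)·1 = 2.8
φ = (4.800 − 2.8/1) / 4 = 0.50 in/h.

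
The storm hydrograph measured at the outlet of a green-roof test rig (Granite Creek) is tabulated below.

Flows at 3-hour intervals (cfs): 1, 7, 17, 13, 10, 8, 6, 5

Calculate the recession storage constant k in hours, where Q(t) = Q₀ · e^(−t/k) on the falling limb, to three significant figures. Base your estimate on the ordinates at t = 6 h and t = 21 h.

k ≈ 12.3 h

On the falling limb, Q drops from 17 to 5 cfs between t = 6 h and t = 21 h (Δt = 15 h).
k = −Δt / ln(Q₂/Q₁) = −15 / ln(5/17) = 12.3 h.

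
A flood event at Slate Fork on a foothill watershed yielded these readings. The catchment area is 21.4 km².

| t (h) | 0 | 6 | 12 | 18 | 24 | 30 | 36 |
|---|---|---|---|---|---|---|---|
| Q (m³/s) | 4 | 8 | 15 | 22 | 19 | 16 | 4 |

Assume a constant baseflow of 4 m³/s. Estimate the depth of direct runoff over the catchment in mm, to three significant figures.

d ≈ 60.6 mm

Direct runoff: 0.0, 4.0, 11.0, 18.0, 15.0, 12.0, 0.0 m³/s; ΣQ_DR = 60.00 m³/s.
V = ΣQ_DR · Δt = 60.00 × 21600 s = 1.296 × 10^6 m³.
Over A = 21.4 km², depth = V / A = 60.6 mm.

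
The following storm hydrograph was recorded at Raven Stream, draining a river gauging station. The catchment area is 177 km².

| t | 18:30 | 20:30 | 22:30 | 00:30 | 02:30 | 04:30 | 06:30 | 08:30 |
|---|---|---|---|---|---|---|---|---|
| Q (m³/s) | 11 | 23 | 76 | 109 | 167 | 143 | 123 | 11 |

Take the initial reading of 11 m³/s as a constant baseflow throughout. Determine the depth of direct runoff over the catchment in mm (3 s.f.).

d ≈ 23.4 mm

Direct runoff: 0.0, 12.0, 65.0, 98.0, 156.0, 132.0, 112.0, 0.0 m³/s; ΣQ_DR = 575.0 m³/s.
V = ΣQ_DR · Δt = 575.0 × 7200 s = 4.140 × 10^6 m³.
Over A = 177 km², depth = V / A = 23.4 mm.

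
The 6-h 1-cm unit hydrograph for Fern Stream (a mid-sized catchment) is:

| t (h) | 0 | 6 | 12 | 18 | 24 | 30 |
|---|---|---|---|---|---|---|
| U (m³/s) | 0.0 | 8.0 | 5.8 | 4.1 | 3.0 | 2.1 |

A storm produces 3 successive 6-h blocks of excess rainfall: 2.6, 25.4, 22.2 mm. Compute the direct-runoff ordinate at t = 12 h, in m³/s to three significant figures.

By discrete convolution, Q_j = Σ (P_i / 10 mm) · U_{j−i}.
At t = 12 h (j=2): Q = (2.6/10)·5.8 + (25.4/10)·8.0 + (22.2/10)·0.0 = 21.8 m³/s.

Q ≈ 21.8 m³/s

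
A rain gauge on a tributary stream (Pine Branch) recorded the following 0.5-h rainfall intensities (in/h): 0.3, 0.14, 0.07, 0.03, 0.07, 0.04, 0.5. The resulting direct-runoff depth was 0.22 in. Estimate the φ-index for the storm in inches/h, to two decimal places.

Only the 2 blocks with intensity above φ contribute runoff: 0.3, 0.5 in/h.
Σ(I−φ)·Δt = d  ⇒  (0.3+0.5 − 2φ)·0.5 = 0.22
φ = (0.8000 − 0.22/0.5) / 2 = 0.18 in/h.

φ ≈ 0.18 in/h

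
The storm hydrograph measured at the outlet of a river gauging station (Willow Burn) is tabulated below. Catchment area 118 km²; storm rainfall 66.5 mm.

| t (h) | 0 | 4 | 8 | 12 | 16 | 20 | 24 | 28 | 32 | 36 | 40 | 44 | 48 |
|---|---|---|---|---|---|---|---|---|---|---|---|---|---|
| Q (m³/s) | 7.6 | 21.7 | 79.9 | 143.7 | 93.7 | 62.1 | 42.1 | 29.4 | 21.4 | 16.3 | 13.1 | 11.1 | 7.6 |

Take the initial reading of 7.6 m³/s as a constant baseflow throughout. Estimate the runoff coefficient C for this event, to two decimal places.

C ≈ 0.83

ΣQ_DR = 450.9 m³/s; V = ΣQ_DR·Δt = 6.493 × 10^6 m³.
Runoff depth d = V / A = 55.03 mm.
C = d / P = 55.03 / 66.5 = 0.83.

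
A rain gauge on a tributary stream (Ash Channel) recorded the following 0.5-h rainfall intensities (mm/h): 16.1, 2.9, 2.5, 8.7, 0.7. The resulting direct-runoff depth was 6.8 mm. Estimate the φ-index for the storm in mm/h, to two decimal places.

Only the 2 blocks with intensity above φ contribute runoff: 16.1, 8.7 mm/h.
Σ(I−φ)·Δt = d  ⇒  (16.1+8.7 − 2φ)·0.5 = 6.8
φ = (24.80 − 6.8/0.5) / 2 = 5.60 mm/h.

φ ≈ 5.60 mm/h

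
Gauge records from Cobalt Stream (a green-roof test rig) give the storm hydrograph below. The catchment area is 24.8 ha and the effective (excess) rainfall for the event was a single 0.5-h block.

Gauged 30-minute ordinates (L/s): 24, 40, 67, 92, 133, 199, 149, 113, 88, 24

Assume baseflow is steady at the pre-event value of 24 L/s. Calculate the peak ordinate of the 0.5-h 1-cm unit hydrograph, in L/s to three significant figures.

Direct runoff: 0.0, 16.0, 43.0, 68.0, 109.0, 175.0, 125.0, 89.0, 64.0, 0.0 L/s; ΣQ_DR = 689.0 L/s, peak = 175.0 L/s.
Runoff depth d = ΣQ_DR·Δt / A = 689.0 × 1800 / (24.8 ha) = 5.001 mm.
The 1-cm UH is the DRH scaled by (10 mm)/d, so U_p = 175.0 × 10/5.001 = 350 L/s.

U_p ≈ 350 L/s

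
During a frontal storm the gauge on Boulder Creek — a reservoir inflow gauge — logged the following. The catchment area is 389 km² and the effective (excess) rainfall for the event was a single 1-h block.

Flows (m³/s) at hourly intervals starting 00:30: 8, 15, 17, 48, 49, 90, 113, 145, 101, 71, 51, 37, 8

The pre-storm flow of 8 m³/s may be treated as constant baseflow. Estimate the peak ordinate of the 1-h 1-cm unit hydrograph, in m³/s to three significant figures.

Direct runoff: 0.0, 7.0, 9.0, 40.0, 41.0, 82.0, 105.0, 137.0, 93.0, 63.0, 43.0, 29.0, 0.0 m³/s; ΣQ_DR = 649.0 m³/s, peak = 137.0 m³/s.
Runoff depth d = ΣQ_DR·Δt / A = 649.0 × 3600 / (389 km²) = 6.006 mm.
The 1-cm UH is the DRH scaled by (10 mm)/d, so U_p = 137.0 × 10/6.006 = 228 m³/s.

U_p ≈ 228 m³/s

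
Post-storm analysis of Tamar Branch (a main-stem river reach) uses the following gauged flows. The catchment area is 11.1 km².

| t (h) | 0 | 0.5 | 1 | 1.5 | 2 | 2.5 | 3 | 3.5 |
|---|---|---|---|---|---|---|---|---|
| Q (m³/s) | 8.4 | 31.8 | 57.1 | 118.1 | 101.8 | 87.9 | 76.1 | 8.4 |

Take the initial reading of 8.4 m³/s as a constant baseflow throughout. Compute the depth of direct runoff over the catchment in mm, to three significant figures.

d ≈ 68.5 mm

Direct runoff: 0.0, 23.4, 48.7, 109.7, 93.4, 79.5, 67.7, 0.0 m³/s; ΣQ_DR = 422.4 m³/s.
V = ΣQ_DR · Δt = 422.4 × 1800 s = 7.603 × 10^5 m³.
Over A = 11.1 km², depth = V / A = 68.5 mm.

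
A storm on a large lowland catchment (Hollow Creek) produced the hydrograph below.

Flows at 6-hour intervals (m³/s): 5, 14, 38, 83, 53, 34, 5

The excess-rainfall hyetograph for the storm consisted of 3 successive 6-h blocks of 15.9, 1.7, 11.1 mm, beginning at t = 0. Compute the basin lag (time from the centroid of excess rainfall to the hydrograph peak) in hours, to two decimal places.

t_L ≈ 10.00 h

Centroid of excess rainfall: t_c = Σ P_i·t̄_i / ΣP_i = 7.9965 h (block centres at 3, 9, 15 h).
Hydrograph peak occurs at t = 18 h, so basin lag t_L = 18 − 7.9965 = 10.00 h.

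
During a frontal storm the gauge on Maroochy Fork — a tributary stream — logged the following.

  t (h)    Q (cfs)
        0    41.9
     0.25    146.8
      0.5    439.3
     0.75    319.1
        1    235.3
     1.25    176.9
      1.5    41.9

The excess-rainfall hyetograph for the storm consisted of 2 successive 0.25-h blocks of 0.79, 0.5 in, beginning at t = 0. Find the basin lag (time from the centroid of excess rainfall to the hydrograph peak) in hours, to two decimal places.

Centroid of excess rainfall: t_c = Σ P_i·t̄_i / ΣP_i = 0.2219 h (block centres at 0.125, 0.375 h).
Hydrograph peak occurs at t = 0.5 h, so basin lag t_L = 0.5 − 0.2219 = 0.28 h.

t_L ≈ 0.28 h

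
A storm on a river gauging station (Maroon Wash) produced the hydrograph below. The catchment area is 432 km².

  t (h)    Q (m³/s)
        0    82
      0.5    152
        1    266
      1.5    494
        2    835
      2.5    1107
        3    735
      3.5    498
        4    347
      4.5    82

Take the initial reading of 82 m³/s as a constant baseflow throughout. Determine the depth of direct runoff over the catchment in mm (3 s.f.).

d ≈ 15.7 mm

Direct runoff: 0.0, 70.0, 184.0, 412.0, 753.0, 1025.0, 653.0, 416.0, 265.0, 0.0 m³/s; ΣQ_DR = 3778 m³/s.
V = ΣQ_DR · Δt = 3778 × 1800 s = 6.800 × 10^6 m³.
Over A = 432 km², depth = V / A = 15.7 mm.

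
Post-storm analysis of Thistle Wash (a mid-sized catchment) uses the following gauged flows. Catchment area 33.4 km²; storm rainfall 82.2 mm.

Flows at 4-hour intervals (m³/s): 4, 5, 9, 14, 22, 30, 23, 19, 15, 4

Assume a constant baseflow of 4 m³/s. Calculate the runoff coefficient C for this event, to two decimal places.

C ≈ 0.55

ΣQ_DR = 105.0 m³/s; V = ΣQ_DR·Δt = 1.512 × 10^6 m³.
Runoff depth d = V / A = 45.27 mm.
C = d / P = 45.27 / 82.2 = 0.55.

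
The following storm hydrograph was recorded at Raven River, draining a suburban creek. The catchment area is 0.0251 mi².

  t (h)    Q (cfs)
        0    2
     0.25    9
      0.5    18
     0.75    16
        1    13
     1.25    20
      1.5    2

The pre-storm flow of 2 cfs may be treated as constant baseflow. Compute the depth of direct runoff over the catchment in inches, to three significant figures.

Direct runoff: 0.0, 7.0, 16.0, 14.0, 11.0, 18.0, 0.0 cfs; ΣQ_DR = 66.00 cfs.
V = ΣQ_DR · Δt = 66.00 × 900 s = 59400 ft³.
Over A = 0.0251 mi², depth = V / A = 1.02 in.

d ≈ 1.02 in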